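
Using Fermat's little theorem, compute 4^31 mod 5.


Fermat's little theorem: if p is prime and gcd(a,p)=1, then a^(p-1) ≡ 1 (mod p)
p = 5 is prime, gcd(4,5) = 1
Reduce exponent: 31 mod 4 = 3
So 4^31 ≡ 4^3 (mod 5)
4^3 mod 5 = 4

4^31 ≡ 4 (mod 5)


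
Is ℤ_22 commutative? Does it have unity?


ℤ_22 is a commutative ring with unity 1; 22 = 2×11 is composite, so 2·11 ≡ 0 gives zero divisors (not an integral domain)
Commutative: Yes
Integral domain: No
Has unity: Yes

ℤ_22: Commutative=Yes, Unity=Yes


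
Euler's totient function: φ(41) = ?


Factor n: 41 = 41
φ(n) = n · ∏(1 - 1/p) over distinct primes p | n
φ(41) = 41 · (1 - 1/41) = 40

φ(41) = 40


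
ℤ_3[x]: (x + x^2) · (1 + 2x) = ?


Expand and collect like terms; reduce coefficients mod 3:
x^0: 0·1 = 0 ≡ 0 (mod 3)
x^1: 0·2 + 1·1 = 1 ≡ 1 (mod 3)
x^2: 1·2 + 1·1 = 3 ≡ 0 (mod 3)
x^3: 1·2 = 2 ≡ 2 (mod 3)
Result: x + 2x^3

f · g = x + 2x^3


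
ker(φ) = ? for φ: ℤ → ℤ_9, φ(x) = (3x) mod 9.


Kernel = preimage of identity
ker(φ) = {x ∈ ℤ : 3x ≡ 0 (mod 9)}. gcd(3,9) = 3, so 3x ≡ 0 (mod 9) ⟺ x ≡ 0 (mod 9/3 = 3). Hence ker(φ) = 3ℤ

ker(φ) = 3ℤ


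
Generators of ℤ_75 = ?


g generates ℤ_n iff gcd(g,n) = 1
Prime factors of 75: 3, 5
Generators are g ∈ {1,...,74} not divisible by any of these primes.
Generators: {1, 2, 4, 7, 8, 11, 13, 14, 16, 17, 19, 22, 23, 26, 28, 29, 31, 32, 34, 37, 38, 41, 43, 44, 46, 47, 49, 52, 53, 56, 58, 59, 61, 62, 64, 67, 68, 71, 73, 74}
Number of generators = φ(75) = 40

Generators of ℤ_75 = {1, 2, 4, 7, 8, 11, 13, 14, 16, 17, 19, 22, 23, 26, 28, 29, 31, 32, 34, 37, 38, 41, 43, 44, 46, 47, 49, 52, 53, 56, 58, 59, 61, 62, 64, 67, 68, 71, 73, 74}


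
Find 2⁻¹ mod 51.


Use the extended Euclidean algorithm to write 1 = 2·s + 51·t; then s mod 51 is the inverse.
Euclidean algorithm:
  2 = 0·51 + 2
  51 = 25·2 + 1
  2 = 2·1 + 0
gcd(2,51) = 1
Back-substitution gives: 2·(-25) + 51·(1) = 1
So 2⁻¹ ≡ -25 ≡ 26 (mod 51)
Check: 2 × 26 = 52 ≡ 1 (mod 51) ✓

2⁻¹ ≡ 26 (mod 51)


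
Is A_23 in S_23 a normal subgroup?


H = A_23 in S_23
A_23 has index 2 in S_23, and every subgroup of index 2 is normal

Yes, normal subgroup


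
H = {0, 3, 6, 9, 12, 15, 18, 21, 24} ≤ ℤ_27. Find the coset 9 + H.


9 + H = {9 + h (mod 27) : h ∈ H}
9+0=9, 9+3=12, 9+6=15, 9+9=18, 9+12=21, 9+15=24, 9+18=0, 9+21=3, 9+24=6
9 + H = {0, 3, 6, 9, 12, 15, 18, 21, 24} = 0 + H

9 + H = {0, 3, 6, 9, 12, 15, 18, 21, 24}


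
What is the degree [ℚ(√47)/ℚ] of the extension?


√47 has minimal polynomial x² - 47 (irreducible over ℚ since 47 is squarefree)

[ℚ(√47)/ℚ] = 2


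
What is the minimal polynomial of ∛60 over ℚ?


∛60 satisfies x³ - 60 = 0, irreducible over ℚ (no rational root; 60 is not a perfect cube)

Minimal polynomial: x³ - 60


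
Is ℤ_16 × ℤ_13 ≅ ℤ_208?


Comparing ℤ_16 × ℤ_13 and ℤ_208:
gcd(16,13) = 1, so ℤ_16 × ℤ_13 ≅ ℤ_208 (CRT)

Yes, ℤ_16 × ℤ_13 ≅ ℤ_208


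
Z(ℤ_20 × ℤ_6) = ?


Z(G) = {g ∈ G | gx = xg for all x ∈ G}
Direct product of abelian groups is abelian, so Z(G) = G

Z(ℤ_20 × ℤ_6) = ℤ_20 × ℤ_6


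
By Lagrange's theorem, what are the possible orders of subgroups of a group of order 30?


Lagrange's theorem: |H| divides |G|
|G| = 30
Divisors of 30: 1, 2, 3, 5, 6, 10, 15, 30

Possible subgroup orders: {1, 2, 3, 5, 6, 10, 15, 30}


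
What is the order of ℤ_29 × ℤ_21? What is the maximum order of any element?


|ℤ_29 × ℤ_21| = 29 × 21 = 609
Max element order = lcm(29,21) = 609
Cyclic? Yes (gcd=1)

|ℤ_29×ℤ_21| = 609, max element order = 609


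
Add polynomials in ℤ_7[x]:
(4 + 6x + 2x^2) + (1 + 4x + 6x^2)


Add coefficients mod 7:
x^0: 4 + 1 = 5 (mod 7)
x^1: 6 + 4 = 3 (mod 7)
x^2: 2 + 6 = 1 (mod 7)
Result: 5 + 3x + x^2

f + g = 5 + 3x + x^2


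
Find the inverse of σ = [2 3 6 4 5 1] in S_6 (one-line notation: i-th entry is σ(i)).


To find σ⁻¹, swap domain and range:
σ(1) = 2 → σ⁻¹(2) = 1
σ(2) = 3 → σ⁻¹(3) = 2
σ(3) = 6 → σ⁻¹(6) = 3
σ(4) = 4 → σ⁻¹(4) = 4
σ(5) = 5 → σ⁻¹(5) = 5
σ(6) = 1 → σ⁻¹(1) = 6

σ⁻¹ = [6 1 2 4 5 3]


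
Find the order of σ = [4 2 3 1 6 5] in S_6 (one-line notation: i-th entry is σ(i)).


Cycle decomposition: (1 4) (5 6)
Cycle lengths: 2, 2
Order = lcm(2, 2) = 2

ord(σ) = 2


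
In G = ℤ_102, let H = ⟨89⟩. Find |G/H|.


|⟨89⟩| = n / gcd(89, 102) = 102 / 1 = 102
H is normal (ℤ_102 is abelian).
|G/H| = |G| / |H| = 102 / 102 = 1

|G/H| = 1


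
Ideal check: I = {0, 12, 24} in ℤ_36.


Check ideal conditions for I = {0, 12, 24} in ℤ_36:
(1) I is an additive subgroup? Yes
(2) For r ∈ ℤ_36 and a ∈ I: r·a ∈ I? Yes

Yes, I is an ideal of ℤ_36


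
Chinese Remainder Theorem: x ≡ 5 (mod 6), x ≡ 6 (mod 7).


m₁ = 6, m₂ = 7, gcd = 1, so CRT applies. M = m₁·m₂ = 42
Let M₁ = M/m₁ = 7, M₂ = M/m₂ = 6
Find y₁ ≡ M₁⁻¹ (mod m₁): 7⁻¹ ≡ 1 (mod 6)
Find y₂ ≡ M₂⁻¹ (mod m₂): 6⁻¹ ≡ 6 (mod 7)
x = a₁·M₁·y₁ + a₂·M₂·y₂ = 5·7·1 + 6·6·6 = 251
Reduce mod 42: x ≡ 41
Check: 41 mod 6 = 5 ✓, 41 mod 7 = 6 ✓

x ≡ 41 (mod 42)


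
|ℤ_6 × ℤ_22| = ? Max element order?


|ℤ_6 × ℤ_22| = 6 × 22 = 132
Max element order = lcm(6,22) = 66
Cyclic? No (gcd=2)

|ℤ_6×ℤ_22| = 132, max element order = 66


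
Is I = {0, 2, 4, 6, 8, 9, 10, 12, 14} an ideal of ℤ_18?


Check ideal conditions for I = {0, 2, 4, 6, 8, 9, 10, 12, 14} in ℤ_18:
(1) I is an additive subgroup? No
(2) For r ∈ ℤ_18 and a ∈ I: r·a ∈ I? No  [counterexample: r=2, a=8, r·a mod 18 = 16 ∉ I]

No, I is not an ideal of ℤ_18


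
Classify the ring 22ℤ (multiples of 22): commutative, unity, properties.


22ℤ is a commutative ring under +,× but has no multiplicative identity (1 ∉ 22ℤ); it has no zero divisors, but without unity it is not an integral domain
Commutative: Yes
Integral domain: No
Has unity: No

22ℤ (multiples of 22): Commutative=Yes, Unity=No


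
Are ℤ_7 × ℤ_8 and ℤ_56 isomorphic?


Comparing ℤ_7 × ℤ_8 and ℤ_56:
gcd(7,8) = 1, so ℤ_7 × ℤ_8 ≅ ℤ_56 (CRT)

Yes, ℤ_7 × ℤ_8 ≅ ℤ_56


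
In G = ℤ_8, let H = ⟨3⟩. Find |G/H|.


|⟨3⟩| = n / gcd(3, 8) = 8 / 1 = 8
H is normal (ℤ_8 is abelian).
|G/H| = |G| / |H| = 8 / 8 = 1

|G/H| = 1


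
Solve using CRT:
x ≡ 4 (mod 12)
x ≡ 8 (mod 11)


m₁ = 12, m₂ = 11, gcd = 1, so CRT applies. M = m₁·m₂ = 132
Let M₁ = M/m₁ = 11, M₂ = M/m₂ = 12
Find y₁ ≡ M₁⁻¹ (mod m₁): 11⁻¹ ≡ 11 (mod 12)
Find y₂ ≡ M₂⁻¹ (mod m₂): 12⁻¹ ≡ 1 (mod 11)
x = a₁·M₁·y₁ + a₂·M₂·y₂ = 4·11·11 + 8·12·1 = 580
Reduce mod 132: x ≡ 52
Check: 52 mod 12 = 4 ✓, 52 mod 11 = 8 ✓

x ≡ 52 (mod 132)


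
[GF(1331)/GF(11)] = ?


GF(1331) = GF(11^3), so the extension degree is 3

[GF(1331)/GF(11)] = 3


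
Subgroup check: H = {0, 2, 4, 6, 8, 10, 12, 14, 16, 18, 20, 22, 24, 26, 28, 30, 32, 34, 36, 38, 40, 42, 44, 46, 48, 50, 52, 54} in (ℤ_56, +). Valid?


Subgroup test for H = {0, 2, 4, 6, 8, 10, 12, 14, 16, 18, 20, 22, 24, 26, 28, 30, 32, 34, 36, 38, 40, 42, 44, 46, 48, 50, 52, 54} in (ℤ_56, +):
(1) 0 ∈ H? Yes
(2) Closure: for all a,b ∈ H, (a+b) mod 56 ∈ H? Yes
(3) Inverses: for all a ∈ H, -a mod 56 ∈ H? Yes

Yes, H is a subgroup of ℤ_56


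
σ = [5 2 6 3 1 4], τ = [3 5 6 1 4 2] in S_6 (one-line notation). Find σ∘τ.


σ∘τ: apply τ first, then σ
1 →τ 3 →σ 6
2 →τ 5 →σ 1
3 →τ 6 →σ 4
4 →τ 1 →σ 5
5 →τ 4 →σ 3
6 →τ 2 →σ 2

σ∘τ = [6 1 4 5 3 2]


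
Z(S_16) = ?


Z(G) = {g ∈ G | gx = xg for all x ∈ G}
S_n is non-abelian for n ≥ 3; Z(S_16) is trivial

Z(S_16) = {e}


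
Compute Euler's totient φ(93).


Factor n: 93 = 3 × 31
φ(n) = n · ∏(1 - 1/p) over distinct primes p | n
φ(93) = 93 · (1 - 1/3) · (1 - 1/31) = 60

φ(93) = 60


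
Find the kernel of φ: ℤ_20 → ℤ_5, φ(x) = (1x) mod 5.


Kernel = preimage of identity
ker(φ) = {x ∈ ℤ_20 : 1x ≡ 0 (mod 5)}. Since 5 | 20, φ is well-defined. The kernel is the cyclic subgroup ⟨5⟩ of ℤ_20 (order 4), i.e. {0, 5, 10, 15}

ker(φ) = {0, 5, 10, 15}


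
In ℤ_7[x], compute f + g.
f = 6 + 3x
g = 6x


Add coefficients mod 7:
x^0: 6 + 0 = 6 (mod 7)
x^1: 3 + 6 = 2 (mod 7)
Result: 6 + 2x

f + g = 6 + 2x


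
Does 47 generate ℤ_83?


g generates ℤ_n iff gcd(g, n) = 1
gcd(47, 83) = 1
Since gcd = 1, 47 is a generator.

Yes, 47 generates ℤ_83


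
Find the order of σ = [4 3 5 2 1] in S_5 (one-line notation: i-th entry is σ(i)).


Cycle decomposition: (1 4 2 3 5)
Cycle lengths: 5
Order = lcm(5) = 5

ord(σ) = 5


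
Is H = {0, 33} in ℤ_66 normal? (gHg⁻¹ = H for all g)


H = {0, 33} in ℤ_66
ℤ_66 is abelian; every subgroup of an abelian group is normal

Yes, normal subgroup


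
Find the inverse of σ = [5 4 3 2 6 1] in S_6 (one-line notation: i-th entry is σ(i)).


To find σ⁻¹, swap domain and range:
σ(1) = 5 → σ⁻¹(5) = 1
σ(2) = 4 → σ⁻¹(4) = 2
σ(3) = 3 → σ⁻¹(3) = 3
σ(4) = 2 → σ⁻¹(2) = 4
σ(5) = 6 → σ⁻¹(6) = 5
σ(6) = 1 → σ⁻¹(1) = 6

σ⁻¹ = [6 4 3 2 1 5]


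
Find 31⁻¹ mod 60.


Use the extended Euclidean algorithm to write 1 = 31·s + 60·t; then s mod 60 is the inverse.
Euclidean algorithm:
  31 = 0·60 + 31
  60 = 1·31 + 29
  31 = 1·29 + 2
  29 = 14·2 + 1
  2 = 2·1 + 0
gcd(31,60) = 1
Back-substitution gives: 31·(-29) + 60·(15) = 1
So 31⁻¹ ≡ -29 ≡ 31 (mod 60)
Check: 31 × 31 = 961 ≡ 1 (mod 60) ✓

31⁻¹ ≡ 31 (mod 60)


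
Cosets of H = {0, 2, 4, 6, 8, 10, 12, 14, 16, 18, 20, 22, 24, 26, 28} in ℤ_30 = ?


H = {0, 2, 4, 6, 8, 10, 12, 14, 16, 18, 20, 22, 24, 26, 28}, |H| = 15
Number of cosets = |G|/|H| = 30/15 = 2
0 + H = {0, 2, 4, 6, 8, 10, 12, 14, 16, 18, 20, 22, 24, 26, 28}
1 + H = {1, 3, 5, 7, 9, 11, 13, 15, 17, 19, 21, 23, 25, 27, 29}

Cosets: 0+H={0,2,4,6,8,10,12,14,16,18,20,22,24,26,28}; 1+H={1,3,5,7,9,11,13,15,17,19,21,23,25,27,29}


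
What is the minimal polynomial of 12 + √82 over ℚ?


Let α = 12 + √82. Then α - 12 = √82, so (α - 12)² = 82, giving α² - 24α + 62 = 0. Degree 2 and α ∉ ℚ, so this is the minimal polynomial.

Minimal polynomial: x² - 24x + 62


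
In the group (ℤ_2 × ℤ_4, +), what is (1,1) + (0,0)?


Operation: componentwise addition mod (2, 4)
(1,1) + (0,0) = ((a₁+b₁) mod 2, (a₂+b₂) mod 4) with a = (1,1), b = (0,0)

(1,1) + (0,0) = (1,1)


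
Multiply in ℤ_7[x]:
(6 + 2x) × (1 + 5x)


Expand and collect like terms; reduce coefficients mod 7:
x^0: 6·1 = 6 ≡ 6 (mod 7)
x^1: 6·5 + 2·1 = 32 ≡ 4 (mod 7)
x^2: 2·5 = 10 ≡ 3 (mod 7)
Result: 6 + 4x + 3x^2

f · g = 6 + 4x + 3x^2


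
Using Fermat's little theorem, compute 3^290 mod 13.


Fermat's little theorem: if p is prime and gcd(a,p)=1, then a^(p-1) ≡ 1 (mod p)
p = 13 is prime, gcd(3,13) = 1
Reduce exponent: 290 mod 12 = 2
So 3^290 ≡ 3^2 (mod 13)
3^2 mod 13 = 9

3^290 ≡ 9 (mod 13)


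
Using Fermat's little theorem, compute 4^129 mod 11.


Fermat's little theorem: if p is prime and gcd(a,p)=1, then a^(p-1) ≡ 1 (mod p)
p = 11 is prime, gcd(4,11) = 1
Reduce exponent: 129 mod 10 = 9
So 4^129 ≡ 4^9 (mod 11)
4^9 mod 11 = 3

4^129 ≡ 3 (mod 11)


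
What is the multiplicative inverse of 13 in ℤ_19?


Use the extended Euclidean algorithm to write 1 = 13·s + 19·t; then s mod 19 is the inverse.
Euclidean algorithm:
  13 = 0·19 + 13
  19 = 1·13 + 6
  13 = 2·6 + 1
  6 = 6·1 + 0
gcd(13,19) = 1
Back-substitution gives: 13·(3) + 19·(-2) = 1
So 13⁻¹ ≡ 3 ≡ 3 (mod 19)
Check: 13 × 3 = 39 ≡ 1 (mod 19) ✓

13⁻¹ ≡ 3 (mod 19)


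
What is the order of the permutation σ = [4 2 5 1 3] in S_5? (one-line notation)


Cycle decomposition: (1 4) (3 5)
Cycle lengths: 2, 2
Order = lcm(2, 2) = 2

ord(σ) = 2


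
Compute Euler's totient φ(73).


Factor n: 73 = 73
φ(n) = n · ∏(1 - 1/p) over distinct primes p | n
φ(73) = 73 · (1 - 1/73) = 72

φ(73) = 72


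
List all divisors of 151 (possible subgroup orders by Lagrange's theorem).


Lagrange's theorem: |H| divides |G|
|G| = 151
Divisors of 151: 1, 151

Possible subgroup orders: {1, 151}


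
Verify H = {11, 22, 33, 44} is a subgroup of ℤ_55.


Subgroup test for H = {11, 22, 33, 44} in (ℤ_55, +):
(1) 0 ∈ H? No
(2) Closure: for all a,b ∈ H, (a+b) mod 55 ∈ H? No  [counterexample: 11 + 44 = 0 ∉ H]
(3) Inverses: for all a ∈ H, -a mod 55 ∈ H? Yes

No, H is not a subgroup of ℤ_55


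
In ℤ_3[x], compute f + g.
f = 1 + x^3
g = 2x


Add coefficients mod 3:
x^0: 1 + 0 = 1 (mod 3)
x^1: 0 + 2 = 2 (mod 3)
x^2: 0 + 0 = 0 (mod 3)
x^3: 1 + 0 = 1 (mod 3)
Result: 1 + 2x + x^3

f + g = 1 + 2x + x^3


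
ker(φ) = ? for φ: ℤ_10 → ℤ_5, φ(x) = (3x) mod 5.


Kernel = preimage of identity
ker(φ) = {x ∈ ℤ_10 : 3x ≡ 0 (mod 5)}. Since 5 | 10, φ is well-defined. The kernel is the cyclic subgroup ⟨5⟩ of ℤ_10 (order 2), i.e. {0, 5}

ker(φ) = {0, 5}


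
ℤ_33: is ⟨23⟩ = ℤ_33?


g generates ℤ_n iff gcd(g, n) = 1
gcd(23, 33) = 1
Since gcd = 1, 23 is a generator.

Yes, 23 generates ℤ_33


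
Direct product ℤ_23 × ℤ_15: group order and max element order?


|ℤ_23 × ℤ_15| = 23 × 15 = 345
Max element order = lcm(23,15) = 345
Cyclic? Yes (gcd=1)

|ℤ_23×ℤ_15| = 345, max element order = 345


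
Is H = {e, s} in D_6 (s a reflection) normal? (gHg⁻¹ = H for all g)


H = {e, s} in D_6 (s a reflection)
r·s·r⁻¹ = sr⁻² ≠ s for n ≥ 3, so {e, s} is not closed under conjugation

No, not a normal subgroup


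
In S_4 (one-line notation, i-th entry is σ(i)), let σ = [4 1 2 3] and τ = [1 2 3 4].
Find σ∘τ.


σ∘τ: apply τ first, then σ
1 →τ 1 →σ 4
2 →τ 2 →σ 1
3 →τ 3 →σ 2
4 →τ 4 →σ 3

σ∘τ = [4 1 2 3]


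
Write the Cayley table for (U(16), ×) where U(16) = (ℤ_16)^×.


Elements: {1, 3, 5, 7, 9, 11, 13, 15}
Operation: multiplication mod 16
Entry (a, b) = (a × b) mod 16

Cayley table:
   |  1 |  3 |  5 |  7 |  9 | 11 | 13 | 15
 1 |  1 |  3 |  5 |  7 |  9 | 11 | 13 | 15
 3 |  3 |  9 | 15 |  5 | 11 |  1 |  7 | 13
 5 |  5 | 15 |  9 |  3 | 13 |  7 |  1 | 11
 7 |  7 |  5 |  3 |  1 | 15 | 13 | 11 |  9
 9 |  9 | 11 | 13 | 15 |  1 |  3 |  5 |  7
11 | 11 |  1 |  7 | 13 |  3 |  9 | 15 |  5
13 | 13 |  7 |  1 | 11 |  5 | 15 |  9 |  3
15 | 15 | 13 | 11 |  9 |  7 |  5 |  3 |  1


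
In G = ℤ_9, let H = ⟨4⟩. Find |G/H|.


|⟨4⟩| = n / gcd(4, 9) = 9 / 1 = 9
H is normal (ℤ_9 is abelian).
|G/H| = |G| / |H| = 9 / 9 = 1

|G/H| = 1


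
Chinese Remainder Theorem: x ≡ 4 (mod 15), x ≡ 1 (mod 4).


m₁ = 15, m₂ = 4, gcd = 1, so CRT applies. M = m₁·m₂ = 60
Let M₁ = M/m₁ = 4, M₂ = M/m₂ = 15
Find y₁ ≡ M₁⁻¹ (mod m₁): 4⁻¹ ≡ 4 (mod 15)
Find y₂ ≡ M₂⁻¹ (mod m₂): 15⁻¹ ≡ 3 (mod 4)
x = a₁·M₁·y₁ + a₂·M₂·y₂ = 4·4·4 + 1·15·3 = 109
Reduce mod 60: x ≡ 49
Check: 49 mod 15 = 4 ✓, 49 mod 4 = 1 ✓

x ≡ 49 (mod 60)


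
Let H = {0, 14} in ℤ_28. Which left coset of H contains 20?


20 + H = {20 + h (mod 28) : h ∈ H}
20+0=20, 20+14=6
20 + H = {6, 20} = 6 + H

20 + H = {6, 20}


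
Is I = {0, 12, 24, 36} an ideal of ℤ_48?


Check ideal conditions for I = {0, 12, 24, 36} in ℤ_48:
(1) I is an additive subgroup? Yes
(2) For r ∈ ℤ_48 and a ∈ I: r·a ∈ I? Yes

Yes, I is an ideal of ℤ_48


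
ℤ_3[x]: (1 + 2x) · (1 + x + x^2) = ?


Expand and collect like terms; reduce coefficients mod 3:
x^0: 1·1 = 1 ≡ 1 (mod 3)
x^1: 1·1 + 2·1 = 3 ≡ 0 (mod 3)
x^2: 1·1 + 2·1 = 3 ≡ 0 (mod 3)
x^3: 2·1 = 2 ≡ 2 (mod 3)
Result: 1 + 2x^3

f · g = 1 + 2x^3


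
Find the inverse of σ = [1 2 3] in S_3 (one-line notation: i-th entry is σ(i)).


To find σ⁻¹, swap domain and range:
σ(1) = 1 → σ⁻¹(1) = 1
σ(2) = 2 → σ⁻¹(2) = 2
σ(3) = 3 → σ⁻¹(3) = 3

σ⁻¹ = [1 2 3]


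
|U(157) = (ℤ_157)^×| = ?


U(n) is the group of units mod n; |U(n)| = φ(n)
|U(157)| = φ(157) = 156

|U(157) = (ℤ_157)^×| = 156


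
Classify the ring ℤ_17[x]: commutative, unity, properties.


ℤ_17 is a field (n prime), so ℤ_17[x] is a commutative integral domain with unity
Commutative: Yes
Integral domain: Yes
Has unity: Yes

ℤ_17[x]: Commutative=Yes, Unity=Yes


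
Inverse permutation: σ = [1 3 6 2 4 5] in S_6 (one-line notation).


To find σ⁻¹, swap domain and range:
σ(1) = 1 → σ⁻¹(1) = 1
σ(2) = 3 → σ⁻¹(3) = 2
σ(3) = 6 → σ⁻¹(6) = 3
σ(4) = 2 → σ⁻¹(2) = 4
σ(5) = 4 → σ⁻¹(4) = 5
σ(6) = 5 → σ⁻¹(5) = 6

σ⁻¹ = [1 4 2 5 6 3]


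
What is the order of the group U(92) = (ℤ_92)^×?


U(n) is the group of units mod n; |U(n)| = φ(n)
|U(92)| = φ(92) = 44

|U(92) = (ℤ_92)^×| = 44


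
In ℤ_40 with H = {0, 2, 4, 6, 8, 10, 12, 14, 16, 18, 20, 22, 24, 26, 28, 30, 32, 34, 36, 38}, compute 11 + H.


11 + H = {11 + h (mod 40) : h ∈ H}
11+0=11, 11+2=13, 11+4=15, 11+6=17, 11+8=19, 11+10=21, 11+12=23, 11+14=25, 11+16=27, 11+18=29, 11+20=31, 11+22=33, 11+24=35, 11+26=37, 11+28=39, 11+30=1, 11+32=3, 11+34=5, 11+36=7, 11+38=9
11 + H = {1, 3, 5, 7, 9, 11, 13, 15, 17, 19, 21, 23, 25, 27, 29, 31, 33, 35, 37, 39} = 1 + H

11 + H = {1, 3, 5, 7, 9, 11, 13, 15, 17, 19, 21, 23, 25, 27, 29, 31, 33, 35, 37, 39}


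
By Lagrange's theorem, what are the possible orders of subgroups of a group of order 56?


Lagrange's theorem: |H| divides |G|
|G| = 56
Divisors of 56: 1, 2, 4, 7, 8, 14, 28, 56

Possible subgroup orders: {1, 2, 4, 7, 8, 14, 28, 56}


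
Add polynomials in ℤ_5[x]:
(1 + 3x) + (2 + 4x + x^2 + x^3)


Add coefficients mod 5:
x^0: 1 + 2 = 3 (mod 5)
x^1: 3 + 4 = 2 (mod 5)
x^2: 0 + 1 = 1 (mod 5)
x^3: 0 + 1 = 1 (mod 5)
Result: 3 + 2x + x^2 + x^3

f + g = 3 + 2x + x^2 + x^3


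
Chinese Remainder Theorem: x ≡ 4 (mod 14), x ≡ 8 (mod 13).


m₁ = 14, m₂ = 13, gcd = 1, so CRT applies. M = m₁·m₂ = 182
Let M₁ = M/m₁ = 13, M₂ = M/m₂ = 14
Find y₁ ≡ M₁⁻¹ (mod m₁): 13⁻¹ ≡ 13 (mod 14)
Find y₂ ≡ M₂⁻¹ (mod m₂): 14⁻¹ ≡ 1 (mod 13)
x = a₁·M₁·y₁ + a₂·M₂·y₂ = 4·13·13 + 8·14·1 = 788
Reduce mod 182: x ≡ 60
Check: 60 mod 14 = 4 ✓, 60 mod 13 = 8 ✓

x ≡ 60 (mod 182)


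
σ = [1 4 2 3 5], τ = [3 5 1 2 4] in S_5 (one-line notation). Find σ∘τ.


σ∘τ: apply τ first, then σ
1 →τ 3 →σ 2
2 →τ 5 →σ 5
3 →τ 1 →σ 1
4 →τ 2 →σ 4
5 →τ 4 →σ 3

σ∘τ = [2 5 1 4 3]


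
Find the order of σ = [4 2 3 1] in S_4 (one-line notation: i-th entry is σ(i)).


Cycle decomposition: (1 4)
Cycle lengths: 2
Order = lcm(2) = 2

ord(σ) = 2


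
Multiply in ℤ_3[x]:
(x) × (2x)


Expand and collect like terms; reduce coefficients mod 3:
x^0: 0·0 = 0 ≡ 0 (mod 3)
x^1: 0·2 + 1·0 = 0 ≡ 0 (mod 3)
x^2: 1·2 = 2 ≡ 2 (mod 3)
Result: 2x^2

f · g = 2x^2


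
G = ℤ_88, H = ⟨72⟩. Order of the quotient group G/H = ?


|⟨72⟩| = n / gcd(72, 88) = 88 / 8 = 11
H is normal (ℤ_88 is abelian).
|G/H| = |G| / |H| = 88 / 11 = 8

|G/H| = 8


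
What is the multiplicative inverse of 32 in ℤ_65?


Use the extended Euclidean algorithm to write 1 = 32·s + 65·t; then s mod 65 is the inverse.
Euclidean algorithm:
  32 = 0·65 + 32
  65 = 2·32 + 1
  32 = 32·1 + 0
gcd(32,65) = 1
Back-substitution gives: 32·(-2) + 65·(1) = 1
So 32⁻¹ ≡ -2 ≡ 63 (mod 65)
Check: 32 × 63 = 2016 ≡ 1 (mod 65) ✓

32⁻¹ ≡ 63 (mod 65)


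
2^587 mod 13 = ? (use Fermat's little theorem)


Fermat's little theorem: if p is prime and gcd(a,p)=1, then a^(p-1) ≡ 1 (mod p)
p = 13 is prime, gcd(2,13) = 1
Reduce exponent: 587 mod 12 = 11
So 2^587 ≡ 2^11 (mod 13)
2^11 mod 13 = 7

2^587 ≡ 7 (mod 13)


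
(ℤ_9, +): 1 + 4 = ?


Operation: addition mod 9
1 + 4 = (a + b) mod 9 with a = 1, b = 4

1 + 4 = 5


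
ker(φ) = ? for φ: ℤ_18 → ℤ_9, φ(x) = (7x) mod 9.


Kernel = preimage of identity
ker(φ) = {x ∈ ℤ_18 : 7x ≡ 0 (mod 9)}. Since 9 | 18, φ is well-defined. The kernel is the cyclic subgroup ⟨9⟩ of ℤ_18 (order 2), i.e. {0, 9}

ker(φ) = {0, 9}


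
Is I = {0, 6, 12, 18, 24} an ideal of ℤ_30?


Check ideal conditions for I = {0, 6, 12, 18, 24} in ℤ_30:
(1) I is an additive subgroup? Yes
(2) For r ∈ ℤ_30 and a ∈ I: r·a ∈ I? Yes

Yes, I is an ideal of ℤ_30


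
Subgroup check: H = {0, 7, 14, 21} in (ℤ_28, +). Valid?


Subgroup test for H = {0, 7, 14, 21} in (ℤ_28, +):
(1) 0 ∈ H? Yes
(2) Closure: for all a,b ∈ H, (a+b) mod 28 ∈ H? Yes
(3) Inverses: for all a ∈ H, -a mod 28 ∈ H? Yes

Yes, H is a subgroup of ℤ_28


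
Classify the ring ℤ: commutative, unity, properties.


integers form a commutative ring with unity 1; no zero divisors
Commutative: Yes
Integral domain: Yes
Has unity: Yes

ℤ: Commutative=Yes, Unity=Yes


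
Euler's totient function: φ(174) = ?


Factor n: 174 = 2 × 3 × 29
φ(n) = n · ∏(1 - 1/p) over distinct primes p | n
φ(174) = 174 · (1 - 1/2) · (1 - 1/3) · (1 - 1/29) = 56

φ(174) = 56


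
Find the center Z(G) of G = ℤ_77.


Z(G) = {g ∈ G | gx = xg for all x ∈ G}
ℤ_77 is abelian, so Z(G) = G

Z(ℤ_77) = ℤ_77


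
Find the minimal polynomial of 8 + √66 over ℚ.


Let α = 8 + √66. Then α - 8 = √66, so (α - 8)² = 66, giving α² - 16α - 2 = 0. Degree 2 and α ∉ ℚ, so this is the minimal polynomial.

Minimal polynomial: x² - 16x - 2


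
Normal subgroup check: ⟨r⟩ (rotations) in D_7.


H = ⟨r⟩ (rotations) in D_7
The rotation subgroup ⟨r⟩ has index 2 in D_7, so it is normal

Yes, normal subgroup


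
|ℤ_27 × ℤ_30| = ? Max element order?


|ℤ_27 × ℤ_30| = 27 × 30 = 810
Max element order = lcm(27,30) = 270
Cyclic? No (gcd=3)

|ℤ_27×ℤ_30| = 810, max element order = 270


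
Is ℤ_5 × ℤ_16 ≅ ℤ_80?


Comparing ℤ_5 × ℤ_16 and ℤ_80:
gcd(5,16) = 1, so ℤ_5 × ℤ_16 ≅ ℤ_80 (CRT)

Yes, ℤ_5 × ℤ_16 ≅ ℤ_80


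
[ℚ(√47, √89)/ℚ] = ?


[ℚ(√47,√89):ℚ] = [ℚ(√47,√89):ℚ(√47)]·[ℚ(√47):ℚ] = 2·2 = 4

[ℚ(√47, √89)/ℚ] = 4


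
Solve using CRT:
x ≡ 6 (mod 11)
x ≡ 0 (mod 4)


m₁ = 11, m₂ = 4, gcd = 1, so CRT applies. M = m₁·m₂ = 44
Let M₁ = M/m₁ = 4, M₂ = M/m₂ = 11
Find y₁ ≡ M₁⁻¹ (mod m₁): 4⁻¹ ≡ 3 (mod 11)
Find y₂ ≡ M₂⁻¹ (mod m₂): 11⁻¹ ≡ 3 (mod 4)
x = a₁·M₁·y₁ + a₂·M₂·y₂ = 6·4·3 + 0·11·3 = 72
Reduce mod 44: x ≡ 28
Check: 28 mod 11 = 6 ✓, 28 mod 4 = 0 ✓

x ≡ 28 (mod 44)


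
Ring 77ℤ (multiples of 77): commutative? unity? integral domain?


77ℤ is a commutative ring under +,× but has no multiplicative identity (1 ∉ 77ℤ); it has no zero divisors, but without unity it is not an integral domain
Commutative: Yes
Integral domain: No
Has unity: No

77ℤ (multiples of 77): Commutative=Yes, Unity=No


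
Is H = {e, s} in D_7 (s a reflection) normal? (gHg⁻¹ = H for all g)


H = {e, s} in D_7 (s a reflection)
r·s·r⁻¹ = sr⁻² ≠ s for n ≥ 3, so {e, s} is not closed under conjugation

No, not a normal subgroup


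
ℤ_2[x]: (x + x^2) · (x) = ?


Expand and collect like terms; reduce coefficients mod 2:
x^0: 0·0 = 0 ≡ 0 (mod 2)
x^1: 0·1 + 1·0 = 0 ≡ 0 (mod 2)
x^2: 1·1 + 1·0 = 1 ≡ 1 (mod 2)
x^3: 1·1 = 1 ≡ 1 (mod 2)
Result: x^2 + x^3

f · g = x^2 + x^3


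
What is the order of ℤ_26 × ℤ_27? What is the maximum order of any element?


|ℤ_26 × ℤ_27| = 26 × 27 = 702
Max element order = lcm(26,27) = 702
Cyclic? Yes (gcd=1)

|ℤ_26×ℤ_27| = 702, max element order = 702


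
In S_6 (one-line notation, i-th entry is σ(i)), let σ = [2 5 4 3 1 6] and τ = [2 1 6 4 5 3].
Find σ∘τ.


σ∘τ: apply τ first, then σ
1 →τ 2 →σ 5
2 →τ 1 →σ 2
3 →τ 6 →σ 6
4 →τ 4 →σ 3
5 →τ 5 →σ 1
6 →τ 3 →σ 4

σ∘τ = [5 2 6 3 1 4]


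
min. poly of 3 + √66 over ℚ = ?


Let α = 3 + √66. Then α - 3 = √66, so (α - 3)² = 66, giving α² - 6α - 57 = 0. Degree 2 and α ∉ ℚ, so this is the minimal polynomial.

Minimal polynomial: x² - 6x - 57


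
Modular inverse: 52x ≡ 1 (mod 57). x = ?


Use the extended Euclidean algorithm to write 1 = 52·s + 57·t; then s mod 57 is the inverse.
Euclidean algorithm:
  52 = 0·57 + 52
  57 = 1·52 + 5
  52 = 10·5 + 2
  5 = 2·2 + 1
  2 = 2·1 + 0
gcd(52,57) = 1
Back-substitution gives: 52·(-23) + 57·(21) = 1
So 52⁻¹ ≡ -23 ≡ 34 (mod 57)
Check: 52 × 34 = 1768 ≡ 1 (mod 57) ✓

52⁻¹ ≡ 34 (mod 57)


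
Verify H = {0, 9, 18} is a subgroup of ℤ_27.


Subgroup test for H = {0, 9, 18} in (ℤ_27, +):
(1) 0 ∈ H? Yes
(2) Closure: for all a,b ∈ H, (a+b) mod 27 ∈ H? Yes
(3) Inverses: for all a ∈ H, -a mod 27 ∈ H? Yes

Yes, H is a subgroup of ℤ_27


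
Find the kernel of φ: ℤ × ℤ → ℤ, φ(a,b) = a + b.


Kernel = preimage of identity
ker(φ) = {(a,b) ∈ ℤ² | a+b = 0} = {(a,-a) | a ∈ ℤ}

ker(φ) = {(a,-a) | a ∈ ℤ}


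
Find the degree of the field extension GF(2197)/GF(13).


GF(2197) = GF(13^3), so the extension degree is 3

[GF(2197)/GF(13)] = 3


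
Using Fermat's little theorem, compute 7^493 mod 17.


Fermat's little theorem: if p is prime and gcd(a,p)=1, then a^(p-1) ≡ 1 (mod p)
p = 17 is prime, gcd(7,17) = 1
Reduce exponent: 493 mod 16 = 13
So 7^493 ≡ 7^13 (mod 17)
7^13 mod 17 = 6

7^493 ≡ 6 (mod 17)


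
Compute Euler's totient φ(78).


Factor n: 78 = 2 × 3 × 13
φ(n) = n · ∏(1 - 1/p) over distinct primes p | n
φ(78) = 78 · (1 - 1/2) · (1 - 1/3) · (1 - 1/13) = 24

φ(78) = 24


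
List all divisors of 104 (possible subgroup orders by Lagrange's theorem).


Lagrange's theorem: |H| divides |G|
|G| = 104
Divisors of 104: 1, 2, 4, 8, 13, 26, 52, 104

Possible subgroup orders: {1, 2, 4, 8, 13, 26, 52, 104}


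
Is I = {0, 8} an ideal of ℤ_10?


Check ideal conditions for I = {0, 8} in ℤ_10:
(1) I is an additive subgroup? No
(2) For r ∈ ℤ_10 and a ∈ I: r·a ∈ I? No  [counterexample: r=2, a=8, r·a mod 10 = 6 ∉ I]

No, I is not an ideal of ℤ_10


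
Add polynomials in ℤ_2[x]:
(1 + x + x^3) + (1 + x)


Add coefficients mod 2:
x^0: 1 + 1 = 0 (mod 2)
x^1: 1 + 1 = 0 (mod 2)
x^2: 0 + 0 = 0 (mod 2)
x^3: 1 + 0 = 1 (mod 2)
Result: x^3

f + g = x^3


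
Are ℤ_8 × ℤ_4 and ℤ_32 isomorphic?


Comparing ℤ_8 × ℤ_4 and ℤ_32:
gcd(8,4) = 4 ≠ 1. Max element order in ℤ_8×ℤ_4 is lcm(8,4) = 8 < 32, so it has no element of order 32

No, ℤ_8 × ℤ_4 ≇ ℤ_32


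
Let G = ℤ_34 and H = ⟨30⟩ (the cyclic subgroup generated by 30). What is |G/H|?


|⟨30⟩| = n / gcd(30, 34) = 34 / 2 = 17
H is normal (ℤ_34 is abelian).
|G/H| = |G| / |H| = 34 / 17 = 2

|G/H| = 2


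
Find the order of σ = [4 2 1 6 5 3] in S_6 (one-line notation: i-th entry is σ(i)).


Cycle decomposition: (1 4 6 3)
Cycle lengths: 4
Order = lcm(4) = 4

ord(σ) = 4


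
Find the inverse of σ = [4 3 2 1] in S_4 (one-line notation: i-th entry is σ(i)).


To find σ⁻¹, swap domain and range:
σ(1) = 4 → σ⁻¹(4) = 1
σ(2) = 3 → σ⁻¹(3) = 2
σ(3) = 2 → σ⁻¹(2) = 3
σ(4) = 1 → σ⁻¹(1) = 4

σ⁻¹ = [4 3 2 1]


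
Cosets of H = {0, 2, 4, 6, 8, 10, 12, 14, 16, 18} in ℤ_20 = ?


H = {0, 2, 4, 6, 8, 10, 12, 14, 16, 18}, |H| = 10
Number of cosets = |G|/|H| = 20/10 = 2
0 + H = {0, 2, 4, 6, 8, 10, 12, 14, 16, 18}
1 + H = {1, 3, 5, 7, 9, 11, 13, 15, 17, 19}

Cosets: 0+H={0,2,4,6,8,10,12,14,16,18}; 1+H={1,3,5,7,9,11,13,15,17,19}


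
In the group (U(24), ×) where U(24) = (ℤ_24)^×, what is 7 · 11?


Operation: multiplication mod 24
7 · 11 = (a × b) mod 24 with a = 7, b = 11

7 · 11 = 5


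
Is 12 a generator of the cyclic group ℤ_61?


g generates ℤ_n iff gcd(g, n) = 1
gcd(12, 61) = 1
Since gcd = 1, 12 is a generator.

Yes, 12 generates ℤ_61


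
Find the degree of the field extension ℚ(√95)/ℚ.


√95 has minimal polynomial x² - 95 (irreducible over ℚ since 95 is squarefree)

[ℚ(√95)/ℚ] = 2


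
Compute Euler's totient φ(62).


Factor n: 62 = 2 × 31
φ(n) = n · ∏(1 - 1/p) over distinct primes p | n
φ(62) = 62 · (1 - 1/2) · (1 - 1/31) = 30

φ(62) = 30


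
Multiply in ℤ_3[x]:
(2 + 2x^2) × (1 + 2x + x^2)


Expand and collect like terms; reduce coefficients mod 3:
x^0: 2·1 = 2 ≡ 2 (mod 3)
x^1: 2·2 + 0·1 = 4 ≡ 1 (mod 3)
x^2: 2·1 + 0·2 + 2·1 = 4 ≡ 1 (mod 3)
x^3: 0·1 + 2·2 = 4 ≡ 1 (mod 3)
x^4: 2·1 = 2 ≡ 2 (mod 3)
Result: 2 + x + x^2 + x^3 + 2x^4

f · g = 2 + x + x^2 + x^3 + 2x^4


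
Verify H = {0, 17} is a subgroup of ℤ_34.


Subgroup test for H = {0, 17} in (ℤ_34, +):
(1) 0 ∈ H? Yes
(2) Closure: for all a,b ∈ H, (a+b) mod 34 ∈ H? Yes
(3) Inverses: for all a ∈ H, -a mod 34 ∈ H? Yes

Yes, H is a subgroup of ℤ_34


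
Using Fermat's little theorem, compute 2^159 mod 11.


Fermat's little theorem: if p is prime and gcd(a,p)=1, then a^(p-1) ≡ 1 (mod p)
p = 11 is prime, gcd(2,11) = 1
Reduce exponent: 159 mod 10 = 9
So 2^159 ≡ 2^9 (mod 11)
2^9 mod 11 = 6

2^159 ≡ 6 (mod 11)


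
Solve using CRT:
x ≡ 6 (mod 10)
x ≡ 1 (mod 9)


m₁ = 10, m₂ = 9, gcd = 1, so CRT applies. M = m₁·m₂ = 90
Let M₁ = M/m₁ = 9, M₂ = M/m₂ = 10
Find y₁ ≡ M₁⁻¹ (mod m₁): 9⁻¹ ≡ 9 (mod 10)
Find y₂ ≡ M₂⁻¹ (mod m₂): 10⁻¹ ≡ 1 (mod 9)
x = a₁·M₁·y₁ + a₂·M₂·y₂ = 6·9·9 + 1·10·1 = 496
Reduce mod 90: x ≡ 46
Check: 46 mod 10 = 6 ✓, 46 mod 9 = 1 ✓

x ≡ 46 (mod 90)


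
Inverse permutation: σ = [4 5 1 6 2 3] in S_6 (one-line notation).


To find σ⁻¹, swap domain and range:
σ(1) = 4 → σ⁻¹(4) = 1
σ(2) = 5 → σ⁻¹(5) = 2
σ(3) = 1 → σ⁻¹(1) = 3
σ(4) = 6 → σ⁻¹(6) = 4
σ(5) = 2 → σ⁻¹(2) = 5
σ(6) = 3 → σ⁻¹(3) = 6

σ⁻¹ = [3 5 6 1 2 4]


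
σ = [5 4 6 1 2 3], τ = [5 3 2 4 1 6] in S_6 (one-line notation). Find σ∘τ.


σ∘τ: apply τ first, then σ
1 →τ 5 →σ 2
2 →τ 3 →σ 6
3 →τ 2 →σ 4
4 →τ 4 →σ 1
5 →τ 1 →σ 5
6 →τ 6 →σ 3

σ∘τ = [2 6 4 1 5 3]


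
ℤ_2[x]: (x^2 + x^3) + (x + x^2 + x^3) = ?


Add coefficients mod 2:
x^0: 0 + 0 = 0 (mod 2)
x^1: 0 + 1 = 1 (mod 2)
x^2: 1 + 1 = 0 (mod 2)
x^3: 1 + 1 = 0 (mod 2)
Result: x

f + g = x


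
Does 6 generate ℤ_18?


g generates ℤ_n iff gcd(g, n) = 1
gcd(6, 18) = 6
Since gcd = 6 ≠ 1, ⟨6⟩ has order 3 < 18, so 6 is not a generator.

No, 6 does not generate ℤ_18


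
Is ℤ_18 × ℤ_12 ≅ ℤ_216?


Comparing ℤ_18 × ℤ_12 and ℤ_216:
gcd(18,12) = 6 ≠ 1. Max element order in ℤ_18×ℤ_12 is lcm(18,12) = 36 < 216, so it has no element of order 216

No, ℤ_18 × ℤ_12 ≇ ℤ_216


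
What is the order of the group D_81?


|D_n| = 2n (n rotations and n reflections)
|D_81| = 2×81 = 162

|D_81| = 162


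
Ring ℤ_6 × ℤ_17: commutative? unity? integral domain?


Direct product ring; commutative with unity (1,1); but (1,0)·(0,1) = (0,0) gives zero divisors, so not an integral domain
Commutative: Yes
Integral domain: No
Has unity: Yes

ℤ_6 × ℤ_17: Commutative=Yes, Unity=Yes


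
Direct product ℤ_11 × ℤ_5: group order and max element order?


|ℤ_11 × ℤ_5| = 11 × 5 = 55
Max element order = lcm(11,5) = 55
Cyclic? Yes (gcd=1)

|ℤ_11×ℤ_5| = 55, max element order = 55


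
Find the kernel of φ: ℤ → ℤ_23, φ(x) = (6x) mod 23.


Kernel = preimage of identity
ker(φ) = {x ∈ ℤ : 6x ≡ 0 (mod 23)}. gcd(6,23) = 1, so 6x ≡ 0 (mod 23) ⟺ x ≡ 0 (mod 23/1 = 23). Hence ker(φ) = 23ℤ

ker(φ) = 23ℤ


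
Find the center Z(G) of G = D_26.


Z(G) = {g ∈ G | gx = xg for all x ∈ G}
For even n, Z(D_n) = {e, r^(n/2)}: the 180° rotation r^13 commutes with every reflection and rotation

Z(D_26) = {e, r^13}


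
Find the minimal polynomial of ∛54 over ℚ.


∛54 satisfies x³ - 54 = 0, irreducible over ℚ (no rational root; 54 is not a perfect cube)

Minimal polynomial: x³ - 54


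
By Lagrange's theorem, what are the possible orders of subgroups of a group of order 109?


Lagrange's theorem: |H| divides |G|
|G| = 109
Divisors of 109: 1, 109

Possible subgroup orders: {1, 109}


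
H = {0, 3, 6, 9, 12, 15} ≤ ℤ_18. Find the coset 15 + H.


15 + H = {15 + h (mod 18) : h ∈ H}
15+0=15, 15+3=0, 15+6=3, 15+9=6, 15+12=9, 15+15=12
15 + H = {0, 3, 6, 9, 12, 15} = 0 + H

15 + H = {0, 3, 6, 9, 12, 15}


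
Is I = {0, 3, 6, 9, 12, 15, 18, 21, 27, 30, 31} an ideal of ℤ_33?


Check ideal conditions for I = {0, 3, 6, 9, 12, 15, 18, 21, 27, 30, 31} in ℤ_33:
(1) I is an additive subgroup? No
(2) For r ∈ ℤ_33 and a ∈ I: r·a ∈ I? No  [counterexample: r=2, a=12, r·a mod 33 = 24 ∉ I]

No, I is not an ideal of ℤ_33


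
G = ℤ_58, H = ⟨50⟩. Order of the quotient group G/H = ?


|⟨50⟩| = n / gcd(50, 58) = 58 / 2 = 29
H is normal (ℤ_58 is abelian).
|G/H| = |G| / |H| = 58 / 29 = 2

|G/H| = 2


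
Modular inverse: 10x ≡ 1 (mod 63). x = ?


Use the extended Euclidean algorithm to write 1 = 10·s + 63·t; then s mod 63 is the inverse.
Euclidean algorithm:
  10 = 0·63 + 10
  63 = 6·10 + 3
  10 = 3·3 + 1
  3 = 3·1 + 0
gcd(10,63) = 1
Back-substitution gives: 10·(19) + 63·(-3) = 1
So 10⁻¹ ≡ 19 ≡ 19 (mod 63)
Check: 10 × 19 = 190 ≡ 1 (mod 63) ✓

10⁻¹ ≡ 19 (mod 63)


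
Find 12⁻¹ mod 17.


Use the extended Euclidean algorithm to write 1 = 12·s + 17·t; then s mod 17 is the inverse.
Euclidean algorithm:
  12 = 0·17 + 12
  17 = 1·12 + 5
  12 = 2·5 + 2
  5 = 2·2 + 1
  2 = 2·1 + 0
gcd(12,17) = 1
Back-substitution gives: 12·(-7) + 17·(5) = 1
So 12⁻¹ ≡ -7 ≡ 10 (mod 17)
Check: 12 × 10 = 120 ≡ 1 (mod 17) ✓

12⁻¹ ≡ 10 (mod 17)


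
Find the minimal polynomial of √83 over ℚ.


√83 satisfies x² - 83 = 0, irreducible over ℚ since 83 is squarefree

Minimal polynomial: x² - 83


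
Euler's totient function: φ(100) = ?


Factor n: 100 = 2^2 × 5^2
φ(n) = n · ∏(1 - 1/p) over distinct primes p | n
φ(100) = 100 · (1 - 1/2) · (1 - 1/5) = 40

φ(100) = 40


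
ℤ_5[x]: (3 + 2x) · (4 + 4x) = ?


Expand and collect like terms; reduce coefficients mod 5:
x^0: 3·4 = 12 ≡ 2 (mod 5)
x^1: 3·4 + 2·4 = 20 ≡ 0 (mod 5)
x^2: 2·4 = 8 ≡ 3 (mod 5)
Result: 2 + 3x^2

f · g = 2 + 3x^2


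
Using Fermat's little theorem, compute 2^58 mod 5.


Fermat's little theorem: if p is prime and gcd(a,p)=1, then a^(p-1) ≡ 1 (mod p)
p = 5 is prime, gcd(2,5) = 1
Reduce exponent: 58 mod 4 = 2
So 2^58 ≡ 2^2 (mod 5)
2^2 mod 5 = 4

2^58 ≡ 4 (mod 5)


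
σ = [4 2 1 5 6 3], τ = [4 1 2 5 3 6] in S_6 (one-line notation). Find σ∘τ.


σ∘τ: apply τ first, then σ
1 →τ 4 →σ 5
2 →τ 1 →σ 4
3 →τ 2 →σ 2
4 →τ 5 →σ 6
5 →τ 3 →σ 1
6 →τ 6 →σ 3

σ∘τ = [5 4 2 6 1 3]


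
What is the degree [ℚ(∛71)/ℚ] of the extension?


∛71 has minimal polynomial x³ - 71 (irreducible over ℚ since 71 is not a perfect cube)

[ℚ(∛71)/ℚ] = 3


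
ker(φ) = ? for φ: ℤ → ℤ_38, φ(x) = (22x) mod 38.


Kernel = preimage of identity
ker(φ) = {x ∈ ℤ : 22x ≡ 0 (mod 38)}. gcd(22,38) = 2, so 22x ≡ 0 (mod 38) ⟺ x ≡ 0 (mod 38/2 = 19). Hence ker(φ) = 19ℤ

ker(φ) = 19ℤ


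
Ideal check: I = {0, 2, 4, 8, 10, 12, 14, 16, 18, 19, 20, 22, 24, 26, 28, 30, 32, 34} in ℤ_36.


Check ideal conditions for I = {0, 2, 4, 8, 10, 12, 14, 16, 18, 19, 20, 22, 24, 26, 28, 30, 32, 34} in ℤ_36:
(1) I is an additive subgroup? No
(2) For r ∈ ℤ_36 and a ∈ I: r·a ∈ I? No  [counterexample: r=3, a=2, r·a mod 36 = 6 ∉ I]

No, I is not an ideal of ℤ_36


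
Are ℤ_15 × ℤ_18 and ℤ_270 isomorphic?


Comparing ℤ_15 × ℤ_18 and ℤ_270:
gcd(15,18) = 3 ≠ 1. Max element order in ℤ_15×ℤ_18 is lcm(15,18) = 90 < 270, so it has no element of order 270

No, ℤ_15 × ℤ_18 ≇ ℤ_270


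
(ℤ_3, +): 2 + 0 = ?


Operation: addition mod 3
2 + 0 = (a + b) mod 3 with a = 2, b = 0

2 + 0 = 2


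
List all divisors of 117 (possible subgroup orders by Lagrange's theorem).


Lagrange's theorem: |H| divides |G|
|G| = 117
Divisors of 117: 1, 3, 9, 13, 39, 117

Possible subgroup orders: {1, 3, 9, 13, 39, 117}


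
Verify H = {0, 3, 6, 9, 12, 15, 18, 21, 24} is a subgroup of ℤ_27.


Subgroup test for H = {0, 3, 6, 9, 12, 15, 18, 21, 24} in (ℤ_27, +):
(1) 0 ∈ H? Yes
(2) Closure: for all a,b ∈ H, (a+b) mod 27 ∈ H? Yes
(3) Inverses: for all a ∈ H, -a mod 27 ∈ H? Yes

Yes, H is a subgroup of ℤ_27


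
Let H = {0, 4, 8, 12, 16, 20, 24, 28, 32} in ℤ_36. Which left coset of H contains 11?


11 + H = {11 + h (mod 36) : h ∈ H}
11+0=11, 11+4=15, 11+8=19, 11+12=23, 11+16=27, 11+20=31, 11+24=35, 11+28=3, 11+32=7
11 + H = {3, 7, 11, 15, 19, 23, 27, 31, 35} = 3 + H

11 + H = {3, 7, 11, 15, 19, 23, 27, 31, 35}


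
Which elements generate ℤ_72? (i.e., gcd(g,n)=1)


g generates ℤ_n iff gcd(g,n) = 1
Prime factors of 72: 2, 3
Generators are g ∈ {1,...,71} not divisible by any of these primes.
Generators: {1, 5, 7, 11, 13, 17, 19, 23, 25, 29, 31, 35, 37, 41, 43, 47, 49, 53, 55, 59, 61, 65, 67, 71}
Number of generators = φ(72) = 24

Generators of ℤ_72 = {1, 5, 7, 11, 13, 17, 19, 23, 25, 29, 31, 35, 37, 41, 43, 47, 49, 53, 55, 59, 61, 65, 67, 71}


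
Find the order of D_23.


|D_n| = 2n (n rotations and n reflections)
|D_23| = 2×23 = 46

|D_23| = 46


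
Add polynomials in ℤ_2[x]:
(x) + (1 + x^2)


Add coefficients mod 2:
x^0: 0 + 1 = 1 (mod 2)
x^1: 1 + 0 = 1 (mod 2)
x^2: 0 + 1 = 1 (mod 2)
Result: 1 + x + x^2

f + g = 1 + x + x^2


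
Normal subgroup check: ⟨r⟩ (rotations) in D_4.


H = ⟨r⟩ (rotations) in D_4
The rotation subgroup ⟨r⟩ has index 2 in D_4, so it is normal

Yes, normal subgroup


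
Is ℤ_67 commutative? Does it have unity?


ℤ_67 is a commutative ring with unity 1; 67 is prime, so ℤ_67 is a field (hence an integral domain)
Commutative: Yes
Integral domain: Yes
Has unity: Yes

ℤ_67: Commutative=Yes, Unity=Yes


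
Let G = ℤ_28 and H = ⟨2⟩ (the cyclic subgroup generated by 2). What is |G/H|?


|⟨2⟩| = n / gcd(2, 28) = 28 / 2 = 14
H is normal (ℤ_28 is abelian).
|G/H| = |G| / |H| = 28 / 14 = 2

|G/H| = 2


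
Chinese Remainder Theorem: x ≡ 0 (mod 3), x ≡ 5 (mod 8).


m₁ = 3, m₂ = 8, gcd = 1, so CRT applies. M = m₁·m₂ = 24
Let M₁ = M/m₁ = 8, M₂ = M/m₂ = 3
Find y₁ ≡ M₁⁻¹ (mod m₁): 8⁻¹ ≡ 2 (mod 3)
Find y₂ ≡ M₂⁻¹ (mod m₂): 3⁻¹ ≡ 3 (mod 8)
x = a₁·M₁·y₁ + a₂·M₂·y₂ = 0·8·2 + 5·3·3 = 45
Reduce mod 24: x ≡ 21
Check: 21 mod 3 = 0 ✓, 21 mod 8 = 5 ✓

x ≡ 21 (mod 24)


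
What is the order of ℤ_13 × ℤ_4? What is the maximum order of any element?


|ℤ_13 × ℤ_4| = 13 × 4 = 52
Max element order = lcm(13,4) = 52
Cyclic? Yes (gcd=1)

|ℤ_13×ℤ_4| = 52, max element order = 52


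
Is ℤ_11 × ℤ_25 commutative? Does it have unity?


Direct product ring; commutative with unity (1,1); but (1,0)·(0,1) = (0,0) gives zero divisors, so not an integral domain
Commutative: Yes
Integral domain: No
Has unity: Yes

ℤ_11 × ℤ_25: Commutative=Yes, Unity=Yes


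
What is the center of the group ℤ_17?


Z(G) = {g ∈ G | gx = xg for all x ∈ G}
ℤ_17 is abelian, so Z(G) = G

Z(ℤ_17) = ℤ_17
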